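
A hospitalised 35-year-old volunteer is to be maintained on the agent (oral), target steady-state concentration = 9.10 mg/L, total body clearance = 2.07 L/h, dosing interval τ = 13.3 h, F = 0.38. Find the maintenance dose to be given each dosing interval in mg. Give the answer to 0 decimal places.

At steady state, F × (Dose/τ) = Css × CL.
Dose = Css × CL × τ / F = 9.10 × 2.070 × 13.3 / 0.38 = 659.3 mg

659 mg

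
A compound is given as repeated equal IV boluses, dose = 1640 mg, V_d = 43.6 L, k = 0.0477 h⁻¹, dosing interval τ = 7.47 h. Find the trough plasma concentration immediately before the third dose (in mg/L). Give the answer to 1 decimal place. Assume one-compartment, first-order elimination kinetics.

44.8 mg/L

C₀ per dose = Dose / Vd = 1640 / 43.6 = 37.61 mg/L
Fraction remaining after one interval: r = e^(−kτ) = e^(−0.04770 × 7.47) = 0.7002
Before dose 3, 2 doses have been given (aged 1τ, 2τ).
C_trough = C₀ × (r + r²) = 37.61 × (0.7002 + 0.4903) = 44.77 mg/L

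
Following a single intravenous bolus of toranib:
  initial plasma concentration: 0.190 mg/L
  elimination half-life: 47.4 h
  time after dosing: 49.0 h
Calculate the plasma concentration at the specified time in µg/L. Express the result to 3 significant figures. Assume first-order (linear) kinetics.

92.8 µg/L

k = ln2 / t½ = 0.693147 / 47.4 = 0.01462 h⁻¹
C = C₀ · e^(−k·t) = 0.1900 × e^(−0.01462 × 49.0)
  = 0.1900 × 0.4885 = 0.09282 mg/L
Convert: 0.09282 mg/L × 1000 = 92.82 µg/L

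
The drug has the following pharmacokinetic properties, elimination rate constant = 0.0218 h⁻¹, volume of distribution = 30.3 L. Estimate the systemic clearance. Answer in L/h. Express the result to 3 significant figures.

0.661 L/h

CL = k × Vd = 0.0218 × 30.3 = 0.6605 L/h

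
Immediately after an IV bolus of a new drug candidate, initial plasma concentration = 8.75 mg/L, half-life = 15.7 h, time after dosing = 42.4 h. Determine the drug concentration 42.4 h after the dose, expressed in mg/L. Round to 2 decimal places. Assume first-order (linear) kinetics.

1.35 mg/L

k = ln2 / t½ = 0.693147 / 15.7 = 0.04415 h⁻¹
C = C₀ · e^(−k·t) = 8.750 × e^(−0.04415 × 42.4)
  = 8.750 × 0.1538 = 1.346 mg/L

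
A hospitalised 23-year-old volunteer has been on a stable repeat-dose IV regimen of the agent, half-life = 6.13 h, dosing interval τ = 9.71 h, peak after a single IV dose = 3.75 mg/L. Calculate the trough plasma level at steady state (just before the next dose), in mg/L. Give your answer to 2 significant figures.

1.9 mg/L

k = ln2 / t½ = 0.693147 / 6.13 = 0.1131 h⁻¹
e^(−kτ) = e^(−0.1131 × 9.71) = 0.3335
Accumulation ratio R = 1 / (1 − e^(−kτ)) = 1 / (1 − 0.3335) = 1.500
Steady-state trough = C₀ × R × e^(−kτ) = 3.75 × 1.500 × 0.3335 = 1.876 mg/L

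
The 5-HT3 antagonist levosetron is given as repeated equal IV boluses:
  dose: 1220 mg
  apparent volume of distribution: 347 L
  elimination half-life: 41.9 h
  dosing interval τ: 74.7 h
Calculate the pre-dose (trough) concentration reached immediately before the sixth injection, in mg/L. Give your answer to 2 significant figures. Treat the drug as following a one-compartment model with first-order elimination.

1.4 mg/L

C₀ per dose = Dose / Vd = 1220 / 347 = 3.516 mg/L
k = ln2 / t½ = 0.693147 / 41.9 = 0.01654 h⁻¹
Fraction remaining after one interval: r = e^(−kτ) = e^(−0.01654 × 74.7) = 0.2907
Before dose 6, 5 doses have been given (aged 1τ, 2τ, 3τ, 4τ, 5τ).
C_trough = C₀ × (r + r² + … + r^5) = C₀ × r(1−r^5)/(1−r)
        = 3.516 × 0.2907 × (1 − 0.002076) / (1 − 0.2907) = 1.438 mg/L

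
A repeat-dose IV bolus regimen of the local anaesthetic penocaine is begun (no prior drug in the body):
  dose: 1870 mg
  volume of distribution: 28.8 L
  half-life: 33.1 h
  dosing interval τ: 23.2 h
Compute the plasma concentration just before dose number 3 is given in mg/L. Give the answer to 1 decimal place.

C₀ per dose = Dose / Vd = 1870 / 28.8 = 64.93 mg/L
k = ln2 / t½ = 0.693147 / 33.1 = 0.02094 h⁻¹
Fraction remaining after one interval: r = e^(−kτ) = e^(−0.02094 × 23.2) = 0.6152
Before dose 3, 2 doses have been given (aged 1τ, 2τ).
C_trough = C₀ × (r + r²) = 64.93 × (0.6152 + 0.3785) = 64.52 mg/L

64.5 mg/L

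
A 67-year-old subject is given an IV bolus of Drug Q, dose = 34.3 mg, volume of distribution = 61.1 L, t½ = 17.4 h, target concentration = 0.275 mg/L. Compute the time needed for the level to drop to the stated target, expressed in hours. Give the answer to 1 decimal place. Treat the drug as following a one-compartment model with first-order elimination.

17.9 h

C₀ = Dose / Vd = 34.30 / 61.1 = 0.5614 mg/L
k = ln2 / t½ = 0.693147 / 17.4 = 0.03984 h⁻¹
t = ln(C₀ / C) / k = ln(0.5614 / 0.275) / 0.03984
  = ln(2.041) / 0.03984 = 0.7134 / 0.03984 = 17.91 h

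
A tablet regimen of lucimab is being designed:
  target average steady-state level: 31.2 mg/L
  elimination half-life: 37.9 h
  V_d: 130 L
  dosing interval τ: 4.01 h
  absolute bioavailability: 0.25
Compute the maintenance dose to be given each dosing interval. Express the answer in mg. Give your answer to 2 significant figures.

k = ln2 / t½ = 0.693147 / 37.9 = 0.01829 h⁻¹
CL = k × Vd = 0.01829 × 130 = 2.378 L/h
At steady state, F × (Dose/τ) = Css × CL.
Dose = Css × CL × τ / F = 31.2 × 2.378 × 4.01 / 0.25 = 1190 mg

1200 mg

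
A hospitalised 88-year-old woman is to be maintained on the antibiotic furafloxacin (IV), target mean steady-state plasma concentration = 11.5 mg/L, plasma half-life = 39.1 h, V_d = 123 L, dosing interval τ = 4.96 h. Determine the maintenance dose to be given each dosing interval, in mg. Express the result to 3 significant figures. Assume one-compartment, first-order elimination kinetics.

124 mg

k = ln2 / t½ = 0.693147 / 39.1 = 0.01773 h⁻¹
CL = k × Vd = 0.01773 × 123 = 2.181 L/h
At steady state, Dose/τ = Css × CL.
Dose = Css × CL × τ = 11.5 × 2.181 × 4.96 = 124.4 mg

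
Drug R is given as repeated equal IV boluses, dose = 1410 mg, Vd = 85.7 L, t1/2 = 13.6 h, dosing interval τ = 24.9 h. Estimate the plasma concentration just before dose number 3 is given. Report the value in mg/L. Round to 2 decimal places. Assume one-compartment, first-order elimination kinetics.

C₀ per dose = Dose / Vd = 1410 / 85.7 = 16.45 mg/L
k = ln2 / t½ = 0.693147 / 13.6 = 0.05097 h⁻¹
Fraction remaining after one interval: r = e^(−kτ) = e^(−0.05097 × 24.9) = 0.2811
Before dose 3, 2 doses have been given (aged 1τ, 2τ).
C_trough = C₀ × (r + r²) = 16.45 × (0.2811 + 0.07902) = 5.924 mg/L

5.92 mg/L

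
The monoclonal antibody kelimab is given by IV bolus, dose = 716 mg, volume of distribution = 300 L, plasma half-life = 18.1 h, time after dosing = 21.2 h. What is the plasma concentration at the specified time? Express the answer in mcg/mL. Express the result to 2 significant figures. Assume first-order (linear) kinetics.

C₀ = Dose / Vd = 716.0 / 300 = 2.387 mg/L
k = ln2 / t½ = 0.693147 / 18.1 = 0.03830 h⁻¹
C = C₀ · e^(−k·t) = 2.387 × e^(−0.03830 × 21.2)
  = 2.387 × 0.4440 = 1.060 mg/L
(1.060 mg/L = 1.060 mcg/mL)

1.1 mcg/mL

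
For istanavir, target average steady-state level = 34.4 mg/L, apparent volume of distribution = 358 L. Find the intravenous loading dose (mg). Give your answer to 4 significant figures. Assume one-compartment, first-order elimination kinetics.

12320 mg

LD = Css × Vd = 34.4 × 358 = 12320 mg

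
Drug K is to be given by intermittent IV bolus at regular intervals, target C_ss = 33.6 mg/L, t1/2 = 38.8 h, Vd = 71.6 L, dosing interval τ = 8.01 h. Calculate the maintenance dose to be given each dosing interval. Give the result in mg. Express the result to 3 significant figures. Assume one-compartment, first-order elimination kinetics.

344 mg

k = ln2 / t½ = 0.693147 / 38.8 = 0.01786 h⁻¹
CL = k × Vd = 0.01786 × 71.6 = 1.279 L/h
At steady state, Dose/τ = Css × CL.
Dose = Css × CL × τ = 33.6 × 1.279 × 8.01 = 344.2 mg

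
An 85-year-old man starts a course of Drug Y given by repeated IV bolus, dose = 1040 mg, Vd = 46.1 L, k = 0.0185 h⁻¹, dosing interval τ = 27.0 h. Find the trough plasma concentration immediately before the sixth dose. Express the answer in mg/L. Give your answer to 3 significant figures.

32.0 mg/L

C₀ per dose = Dose / Vd = 1040 / 46.1 = 22.56 mg/L
Fraction remaining after one interval: r = e^(−kτ) = e^(−0.01850 × 27.0) = 0.6068
Before dose 6, 5 doses have been given (aged 1τ, 2τ, 3τ, 4τ, 5τ).
C_trough = C₀ × (r + r² + … + r^5) = C₀ × r(1−r^5)/(1−r)
        = 22.56 × 0.6068 × (1 − 0.08227) / (1 − 0.6068) = 31.95 mg/L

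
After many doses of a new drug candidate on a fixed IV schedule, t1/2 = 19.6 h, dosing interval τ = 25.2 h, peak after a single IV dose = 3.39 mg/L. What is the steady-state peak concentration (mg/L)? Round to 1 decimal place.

k = ln2 / t½ = 0.693147 / 19.6 = 0.03536 h⁻¹
e^(−kτ) = e^(−0.03536 × 25.2) = 0.4102
Accumulation ratio R = 1 / (1 − e^(−kτ)) = 1 / (1 − 0.4102) = 1.695
Steady-state peak = C₀ × R = 3.39 × 1.695 = 5.746 mg/L

5.7 mg/L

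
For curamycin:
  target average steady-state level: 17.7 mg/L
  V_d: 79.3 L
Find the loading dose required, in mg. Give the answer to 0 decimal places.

LD = Css × Vd = 17.7 × 79.3 = 1404 mg

1404 mg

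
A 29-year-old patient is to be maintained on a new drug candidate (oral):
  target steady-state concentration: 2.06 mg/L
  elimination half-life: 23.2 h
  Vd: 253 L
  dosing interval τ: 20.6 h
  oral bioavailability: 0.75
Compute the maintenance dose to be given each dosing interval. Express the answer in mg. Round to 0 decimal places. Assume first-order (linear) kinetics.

428 mg

k = ln2 / t½ = 0.693147 / 23.2 = 0.02988 h⁻¹
CL = k × Vd = 0.02988 × 253 = 7.560 L/h
At steady state, F × (Dose/τ) = Css × CL.
Dose = Css × CL × τ / F = 2.06 × 7.560 × 20.6 / 0.75 = 427.8 mg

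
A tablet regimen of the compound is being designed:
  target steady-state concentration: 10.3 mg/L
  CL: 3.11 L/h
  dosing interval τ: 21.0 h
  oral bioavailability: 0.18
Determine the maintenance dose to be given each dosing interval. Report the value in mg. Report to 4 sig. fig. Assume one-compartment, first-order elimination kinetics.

3737 mg

At steady state, F × (Dose/τ) = Css × CL.
Dose = Css × CL × τ / F = 10.3 × 3.110 × 21.0 / 0.18 = 3737 mg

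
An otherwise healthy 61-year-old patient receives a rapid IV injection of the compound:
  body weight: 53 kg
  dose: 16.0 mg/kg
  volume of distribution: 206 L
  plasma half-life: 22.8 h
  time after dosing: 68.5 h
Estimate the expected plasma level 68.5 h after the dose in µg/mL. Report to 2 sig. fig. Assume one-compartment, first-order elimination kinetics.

Total dose = 16.0 × 53 = 848.0 mg
C₀ = Dose / Vd = 848.0 / 206 = 4.117 mg/L
k = ln2 / t½ = 0.693147 / 22.8 = 0.03040 h⁻¹
C = C₀ · e^(−k·t) = 4.117 × e^(−0.03040 × 68.5)
  = 4.117 × 0.1246 = 0.5130 mg/L
(0.5130 mg/L = 0.5130 µg/mL)

0.51 µg/mL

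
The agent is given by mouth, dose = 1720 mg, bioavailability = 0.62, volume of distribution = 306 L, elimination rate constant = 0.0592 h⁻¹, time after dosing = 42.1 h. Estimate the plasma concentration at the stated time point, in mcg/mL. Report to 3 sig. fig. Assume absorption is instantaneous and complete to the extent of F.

Amount reaching circulation = F × Dose = 0.62 × 1720 = 1066 mg
C₀ = F·Dose / Vd = 1066 / 306 = 3.484 mg/L
C = C₀ · e^(−k·t) = 3.484 × e^(−0.05920 × 42.1)
  = 3.484 × 0.08272 = 0.2882 mg/L
(0.2882 mg/L = 0.2882 mcg/mL)

0.288 mcg/mL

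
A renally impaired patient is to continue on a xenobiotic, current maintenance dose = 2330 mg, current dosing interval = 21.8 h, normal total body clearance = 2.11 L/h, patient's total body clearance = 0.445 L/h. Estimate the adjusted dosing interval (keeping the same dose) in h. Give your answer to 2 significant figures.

To keep the same average steady-state level, dosing rate must scale with clearance.
CL ratio = 0.445 / 2.11 = 0.2109
New interval (same dose) = 21.8 / 0.2109 = 103.4 h

100 h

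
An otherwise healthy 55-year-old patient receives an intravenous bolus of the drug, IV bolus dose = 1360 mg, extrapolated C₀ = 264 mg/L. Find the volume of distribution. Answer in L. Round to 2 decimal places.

Vd = Dose / C₀ = 1360 / 264 = 5.152 L

5.15 L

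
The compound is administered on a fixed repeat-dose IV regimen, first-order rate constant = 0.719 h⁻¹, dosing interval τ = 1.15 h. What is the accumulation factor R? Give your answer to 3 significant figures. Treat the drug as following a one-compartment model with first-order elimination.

e^(−kτ) = e^(−0.7190 × 1.15) = 0.4374
Accumulation ratio R = 1 / (1 − e^(−kτ)) = 1 / (1 − 0.4374) = 1.777

1.78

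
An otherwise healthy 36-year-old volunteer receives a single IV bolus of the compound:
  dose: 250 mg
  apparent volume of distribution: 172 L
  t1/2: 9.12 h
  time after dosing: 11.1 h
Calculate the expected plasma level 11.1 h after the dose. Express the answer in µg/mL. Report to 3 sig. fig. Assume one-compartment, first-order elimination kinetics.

0.625 µg/mL

C₀ = Dose / Vd = 250.0 / 172 = 1.453 mg/L
k = ln2 / t½ = 0.693147 / 9.12 = 0.07600 h⁻¹
C = C₀ · e^(−k·t) = 1.453 × e^(−0.07600 × 11.1)
  = 1.453 × 0.4302 = 0.6251 mg/L
(0.6251 mg/L = 0.6251 µg/mL)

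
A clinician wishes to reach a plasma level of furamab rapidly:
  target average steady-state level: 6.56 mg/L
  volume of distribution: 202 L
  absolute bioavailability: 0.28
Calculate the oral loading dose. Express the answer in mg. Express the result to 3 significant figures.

4730 mg

LD = Css × Vd / F = 6.56 × 202 / 0.28 = 4733 mg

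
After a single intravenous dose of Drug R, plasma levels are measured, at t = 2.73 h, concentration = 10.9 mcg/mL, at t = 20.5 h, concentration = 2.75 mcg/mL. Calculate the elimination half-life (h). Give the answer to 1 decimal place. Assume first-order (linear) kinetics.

8.9 h

k = ln(C₁/C₂) / (t₂ − t₁) = ln(10.9/2.75) / (20.5 − 2.73)
  = 1.377 / 17.77 = 0.07749 h⁻¹
t½ = ln2 / k = 0.693147 / 0.07749 = 8.945 h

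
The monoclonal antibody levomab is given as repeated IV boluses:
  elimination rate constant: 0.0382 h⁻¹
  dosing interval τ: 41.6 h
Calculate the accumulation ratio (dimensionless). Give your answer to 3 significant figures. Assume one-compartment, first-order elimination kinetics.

e^(−kτ) = e^(−0.03820 × 41.6) = 0.2041
Accumulation ratio R = 1 / (1 − e^(−kτ)) = 1 / (1 − 0.2041) = 1.256

1.26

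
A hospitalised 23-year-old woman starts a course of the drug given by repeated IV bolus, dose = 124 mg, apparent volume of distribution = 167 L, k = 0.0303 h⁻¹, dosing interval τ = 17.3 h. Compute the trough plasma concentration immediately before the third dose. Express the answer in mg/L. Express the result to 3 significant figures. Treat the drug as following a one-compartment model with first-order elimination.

C₀ per dose = Dose / Vd = 124 / 167 = 0.7425 mg/L
Fraction remaining after one interval: r = e^(−kτ) = e^(−0.03030 × 17.3) = 0.5920
Before dose 3, 2 doses have been given (aged 1τ, 2τ).
C_trough = C₀ × (r + r²) = 0.7425 × (0.5920 + 0.3505) = 0.6998 mg/L

0.700 mg/L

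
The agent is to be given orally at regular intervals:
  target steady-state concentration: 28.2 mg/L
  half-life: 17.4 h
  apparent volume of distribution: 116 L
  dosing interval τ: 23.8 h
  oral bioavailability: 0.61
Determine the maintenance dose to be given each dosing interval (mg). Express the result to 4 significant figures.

5084 mg

k = ln2 / t½ = 0.693147 / 17.4 = 0.03984 h⁻¹
CL = k × Vd = 0.03984 × 116 = 4.621 L/h
At steady state, F × (Dose/τ) = Css × CL.
Dose = Css × CL × τ / F = 28.2 × 4.621 × 23.8 / 0.61 = 5084 mg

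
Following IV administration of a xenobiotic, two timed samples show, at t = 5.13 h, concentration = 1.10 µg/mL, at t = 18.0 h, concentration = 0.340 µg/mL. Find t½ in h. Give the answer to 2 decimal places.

k = ln(C₁/C₂) / (t₂ − t₁) = ln(1.10/0.340) / (18.0 − 5.13)
  = 1.174 / 12.87 = 0.09122 h⁻¹
t½ = ln2 / k = 0.693147 / 0.09122 = 7.599 h

7.60 h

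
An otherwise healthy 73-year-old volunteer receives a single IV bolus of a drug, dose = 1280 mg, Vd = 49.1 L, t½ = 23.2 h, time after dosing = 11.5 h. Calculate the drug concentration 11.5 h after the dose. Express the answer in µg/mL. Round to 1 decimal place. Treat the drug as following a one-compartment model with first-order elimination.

C₀ = Dose / Vd = 1280 / 49.1 = 26.07 mg/L
k = ln2 / t½ = 0.693147 / 23.2 = 0.02988 h⁻¹
C = C₀ · e^(−k·t) = 26.07 × e^(−0.02988 × 11.5)
  = 26.07 × 0.7092 = 18.49 mg/L
(18.49 mg/L = 18.49 µg/mL)

18.5 µg/mL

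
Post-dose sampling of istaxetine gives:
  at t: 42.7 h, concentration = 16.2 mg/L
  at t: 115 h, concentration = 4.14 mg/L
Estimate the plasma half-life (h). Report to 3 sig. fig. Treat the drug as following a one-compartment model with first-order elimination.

36.7 h

k = ln(C₁/C₂) / (t₂ − t₁) = ln(16.2/4.14) / (115 − 42.7)
  = 1.364 / 72.30 = 0.01887 h⁻¹
t½ = ln2 / k = 0.693147 / 0.01887 = 36.73 h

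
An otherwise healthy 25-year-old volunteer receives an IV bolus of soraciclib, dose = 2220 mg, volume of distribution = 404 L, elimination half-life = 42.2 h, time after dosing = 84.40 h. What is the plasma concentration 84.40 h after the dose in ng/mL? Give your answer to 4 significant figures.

C₀ = Dose / Vd = 2220 / 404 = 5.495 mg/L
k = ln2 / t½ = 0.693147 / 42.2 = 0.01643 h⁻¹
t / t½ = 84.40 / 42.2 = 2 half-lives
C = C₀ × (1/2)^2 = 5.495 × 0.2500 = 1.374 mg/L
Convert: 1.374 mg/L × 1000 = 1374 ng/mL

1374 ng/mL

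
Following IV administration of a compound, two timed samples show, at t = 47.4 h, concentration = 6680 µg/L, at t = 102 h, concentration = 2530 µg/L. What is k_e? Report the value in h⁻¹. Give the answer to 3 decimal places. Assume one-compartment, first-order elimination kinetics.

k = ln(C₁/C₂) / (t₂ − t₁) = ln(6680/2530) / (102 − 47.4)
  = 0.9709 / 54.60 = 0.01778 h⁻¹

0.018 h⁻¹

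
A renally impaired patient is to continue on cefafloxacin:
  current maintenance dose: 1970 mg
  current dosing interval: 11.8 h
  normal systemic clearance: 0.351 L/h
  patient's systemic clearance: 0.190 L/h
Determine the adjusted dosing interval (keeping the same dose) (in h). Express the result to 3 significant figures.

21.8 h

To keep the same average steady-state level, dosing rate must scale with clearance.
CL ratio = 0.190 / 0.351 = 0.5413
New interval (same dose) = 11.8 / 0.5413 = 21.80 h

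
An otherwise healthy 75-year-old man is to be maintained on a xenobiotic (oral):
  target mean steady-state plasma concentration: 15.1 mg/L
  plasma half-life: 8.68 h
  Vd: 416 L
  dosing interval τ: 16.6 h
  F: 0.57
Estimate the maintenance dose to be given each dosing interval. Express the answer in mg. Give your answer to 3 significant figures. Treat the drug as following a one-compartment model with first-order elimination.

k = ln2 / t½ = 0.693147 / 8.68 = 0.07986 h⁻¹
CL = k × Vd = 0.07986 × 416 = 33.22 L/h
At steady state, F × (Dose/τ) = Css × CL.
Dose = Css × CL × τ / F = 15.1 × 33.22 × 16.6 / 0.57 = 14610 mg

14600 mg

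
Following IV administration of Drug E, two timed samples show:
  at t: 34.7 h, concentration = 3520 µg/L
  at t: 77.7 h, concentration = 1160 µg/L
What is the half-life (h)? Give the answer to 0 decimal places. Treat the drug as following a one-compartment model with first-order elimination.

27 h

k = ln(C₁/C₂) / (t₂ − t₁) = ln(3520/1160) / (77.7 − 34.7)
  = 1.110 / 43.00 = 0.02581 h⁻¹
t½ = ln2 / k = 0.693147 / 0.02581 = 26.86 h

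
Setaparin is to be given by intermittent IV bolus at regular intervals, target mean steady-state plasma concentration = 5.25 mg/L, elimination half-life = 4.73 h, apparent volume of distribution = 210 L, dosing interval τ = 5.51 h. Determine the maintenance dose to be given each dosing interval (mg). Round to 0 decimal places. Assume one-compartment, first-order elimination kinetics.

k = ln2 / t½ = 0.693147 / 4.73 = 0.1465 h⁻¹
CL = k × Vd = 0.1465 × 210 = 30.77 L/h
At steady state, Dose/τ = Css × CL.
Dose = Css × CL × τ = 5.25 × 30.77 × 5.51 = 890.1 mg

890 mg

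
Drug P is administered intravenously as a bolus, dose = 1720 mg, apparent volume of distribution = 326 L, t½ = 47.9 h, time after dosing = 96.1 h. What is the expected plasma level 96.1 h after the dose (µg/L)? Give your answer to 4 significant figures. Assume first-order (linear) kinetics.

1313 µg/L

C₀ = Dose / Vd = 1720 / 326 = 5.276 mg/L
k = ln2 / t½ = 0.693147 / 47.9 = 0.01447 h⁻¹
C = C₀ · e^(−k·t) = 5.276 × e^(−0.01447 × 96.1)
  = 5.276 × 0.2489 = 1.313 mg/L
Convert: 1.313 mg/L × 1000 = 1313 µg/L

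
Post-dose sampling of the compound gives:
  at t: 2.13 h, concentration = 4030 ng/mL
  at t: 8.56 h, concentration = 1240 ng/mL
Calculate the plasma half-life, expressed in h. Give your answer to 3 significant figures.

k = ln(C₁/C₂) / (t₂ − t₁) = ln(4030/1240) / (8.56 − 2.13)
  = 1.179 / 6.430 = 0.1834 h⁻¹
t½ = ln2 / k = 0.693147 / 0.1834 = 3.779 h

3.78 h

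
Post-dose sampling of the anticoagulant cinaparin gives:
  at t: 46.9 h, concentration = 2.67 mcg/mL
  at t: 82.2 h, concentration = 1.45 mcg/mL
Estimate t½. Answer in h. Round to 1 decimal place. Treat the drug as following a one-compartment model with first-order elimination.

k = ln(C₁/C₂) / (t₂ − t₁) = ln(2.67/1.45) / (82.2 − 46.9)
  = 0.6105 / 35.30 = 0.01729 h⁻¹
t½ = ln2 / k = 0.693147 / 0.01729 = 40.09 h

40.1 h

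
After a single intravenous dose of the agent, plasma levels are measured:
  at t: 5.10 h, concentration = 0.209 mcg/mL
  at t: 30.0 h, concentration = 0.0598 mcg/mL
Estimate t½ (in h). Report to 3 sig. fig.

13.8 h

k = ln(C₁/C₂) / (t₂ − t₁) = ln(0.209/0.0598) / (30.0 − 5.10)
  = 1.251 / 24.90 = 0.05024 h⁻¹
t½ = ln2 / k = 0.693147 / 0.05024 = 13.80 h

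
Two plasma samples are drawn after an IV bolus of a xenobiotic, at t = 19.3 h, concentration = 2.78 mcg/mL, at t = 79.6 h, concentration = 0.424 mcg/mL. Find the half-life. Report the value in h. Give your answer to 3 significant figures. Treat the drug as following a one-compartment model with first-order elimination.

22.2 h

k = ln(C₁/C₂) / (t₂ − t₁) = ln(2.78/0.424) / (79.6 − 19.3)
  = 1.880 / 60.30 = 0.03118 h⁻¹
t½ = ln2 / k = 0.693147 / 0.03118 = 22.23 h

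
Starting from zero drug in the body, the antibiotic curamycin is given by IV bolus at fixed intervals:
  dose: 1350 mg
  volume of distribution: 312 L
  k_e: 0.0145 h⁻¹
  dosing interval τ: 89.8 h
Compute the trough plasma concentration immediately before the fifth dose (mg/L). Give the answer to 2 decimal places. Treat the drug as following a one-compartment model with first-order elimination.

C₀ per dose = Dose / Vd = 1350 / 312 = 4.327 mg/L
Fraction remaining after one interval: r = e^(−kτ) = e^(−0.01450 × 89.8) = 0.2720
Before dose 5, 4 doses have been given (aged 1τ, 2τ, 3τ, 4τ).
C_trough = C₀ × (r + r² + … + r^4) = C₀ × r(1−r^4)/(1−r)
        = 4.327 × 0.2720 × (1 − 0.005474) / (1 − 0.2720) = 1.608 mg/L

1.61 mg/L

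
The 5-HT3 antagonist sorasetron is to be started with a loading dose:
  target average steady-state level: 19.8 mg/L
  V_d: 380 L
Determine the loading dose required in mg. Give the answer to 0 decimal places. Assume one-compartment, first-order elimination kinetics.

LD = Css × Vd = 19.8 × 380 = 7524 mg

7524 mg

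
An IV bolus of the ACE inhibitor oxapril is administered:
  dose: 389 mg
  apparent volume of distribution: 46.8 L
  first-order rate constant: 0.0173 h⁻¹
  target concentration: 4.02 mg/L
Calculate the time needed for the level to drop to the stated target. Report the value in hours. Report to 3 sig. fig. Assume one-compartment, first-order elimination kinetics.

42.0 h

C₀ = Dose / Vd = 389.0 / 46.8 = 8.312 mg/L
t = ln(C₀ / C) / k = ln(8.312 / 4.02) / 0.01730
  = ln(2.068) / 0.01730 = 0.7266 / 0.01730 = 42.00 h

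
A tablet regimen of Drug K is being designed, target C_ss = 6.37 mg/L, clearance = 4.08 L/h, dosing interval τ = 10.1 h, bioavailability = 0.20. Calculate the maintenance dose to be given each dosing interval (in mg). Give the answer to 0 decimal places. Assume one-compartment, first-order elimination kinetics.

At steady state, F × (Dose/τ) = Css × CL.
Dose = Css × CL × τ / F = 6.37 × 4.080 × 10.1 / 0.20 = 1312 mg

1312 mg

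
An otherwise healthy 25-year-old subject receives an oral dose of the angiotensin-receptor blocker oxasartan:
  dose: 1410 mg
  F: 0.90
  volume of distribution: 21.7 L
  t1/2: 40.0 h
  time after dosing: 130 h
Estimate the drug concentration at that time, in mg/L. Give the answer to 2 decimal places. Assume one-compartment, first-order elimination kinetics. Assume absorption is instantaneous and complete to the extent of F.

Amount reaching circulation = F × Dose = 0.90 × 1410 = 1269 mg
C₀ = F·Dose / Vd = 1269 / 21.7 = 58.48 mg/L
k = ln2 / t½ = 0.693147 / 40.0 = 0.01733 h⁻¹
C = C₀ · e^(−k·t) = 58.48 × e^(−0.01733 × 130)
  = 58.48 × 0.1051 = 6.146 mg/L

6.15 mg/L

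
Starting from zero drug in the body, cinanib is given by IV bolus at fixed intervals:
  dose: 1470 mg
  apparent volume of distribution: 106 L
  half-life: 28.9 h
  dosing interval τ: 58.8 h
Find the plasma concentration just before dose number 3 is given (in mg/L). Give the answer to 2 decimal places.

C₀ per dose = Dose / Vd = 1470 / 106 = 13.87 mg/L
k = ln2 / t½ = 0.693147 / 28.9 = 0.02398 h⁻¹
Fraction remaining after one interval: r = e^(−kτ) = e^(−0.02398 × 58.8) = 0.2441
Before dose 3, 2 doses have been given (aged 1τ, 2τ).
C_trough = C₀ × (r + r²) = 13.87 × (0.2441 + 0.05958) = 4.212 mg/L

4.21 mg/L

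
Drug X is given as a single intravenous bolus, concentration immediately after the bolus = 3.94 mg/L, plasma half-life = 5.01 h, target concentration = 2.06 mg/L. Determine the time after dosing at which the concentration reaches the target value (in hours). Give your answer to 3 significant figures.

4.69 h

k = ln2 / t½ = 0.693147 / 5.01 = 0.1384 h⁻¹
t = ln(C₀ / C) / k = ln(3.940 / 2.06) / 0.1384
  = ln(1.913) / 0.1384 = 0.6487 / 0.1384 = 4.687 h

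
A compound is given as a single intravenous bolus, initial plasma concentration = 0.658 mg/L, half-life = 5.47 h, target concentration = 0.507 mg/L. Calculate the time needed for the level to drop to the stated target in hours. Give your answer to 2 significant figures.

2.1 h

k = ln2 / t½ = 0.693147 / 5.47 = 0.1267 h⁻¹
t = ln(C₀ / C) / k = ln(0.6580 / 0.507) / 0.1267
  = ln(1.298) / 0.1267 = 0.2608 / 0.1267 = 2.058 h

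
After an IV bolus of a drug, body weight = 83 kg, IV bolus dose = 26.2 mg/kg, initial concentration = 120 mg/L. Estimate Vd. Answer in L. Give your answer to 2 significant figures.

18 L

Dose = 26.2 × 83 = 2175 mg
Vd = Dose / C₀ = 2175 / 120 = 18.13 L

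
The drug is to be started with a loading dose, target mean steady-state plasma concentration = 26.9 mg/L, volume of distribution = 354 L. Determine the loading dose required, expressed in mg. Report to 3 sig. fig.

9520 mg

LD = Css × Vd = 26.9 × 354 = 9523 mg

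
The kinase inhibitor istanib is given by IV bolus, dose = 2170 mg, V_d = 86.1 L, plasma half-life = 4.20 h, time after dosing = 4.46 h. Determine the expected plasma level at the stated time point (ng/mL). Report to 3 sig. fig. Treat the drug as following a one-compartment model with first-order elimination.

12100 ng/mL

C₀ = Dose / Vd = 2170 / 86.1 = 25.20 mg/L
k = ln2 / t½ = 0.693147 / 4.20 = 0.1650 h⁻¹
C = C₀ · e^(−k·t) = 25.20 × e^(−0.1650 × 4.46)
  = 25.20 × 0.4791 = 12.07 mg/L
Convert: 12.07 mg/L × 1000 = 12070 ng/mL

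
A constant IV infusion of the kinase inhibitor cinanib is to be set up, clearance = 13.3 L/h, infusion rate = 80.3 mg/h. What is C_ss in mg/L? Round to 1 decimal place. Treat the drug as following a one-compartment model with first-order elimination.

At steady state Css = R₀ / CL = 80.3 / 13.30 = 6.038 mg/L

6.0 mg/L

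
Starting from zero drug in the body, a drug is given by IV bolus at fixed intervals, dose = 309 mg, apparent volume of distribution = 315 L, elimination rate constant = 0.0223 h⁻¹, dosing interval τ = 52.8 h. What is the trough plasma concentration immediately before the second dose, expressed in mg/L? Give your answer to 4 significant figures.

C₀ per dose = Dose / Vd = 309 / 315 = 0.9810 mg/L
Fraction remaining after one interval: r = e^(−kτ) = e^(−0.02230 × 52.8) = 0.3081
Before dose 2, 1 dose has been given (aged 1τ).
C_trough = C₀ × r = 0.9810 × 0.3081 = 0.3022 mg/L

0.3022 mg/L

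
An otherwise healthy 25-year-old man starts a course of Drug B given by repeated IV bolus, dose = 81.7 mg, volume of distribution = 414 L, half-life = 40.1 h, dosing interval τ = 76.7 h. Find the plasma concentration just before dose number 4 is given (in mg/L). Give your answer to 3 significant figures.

0.0700 mg/L

C₀ per dose = Dose / Vd = 81.7 / 414 = 0.1973 mg/L
k = ln2 / t½ = 0.693147 / 40.1 = 0.01729 h⁻¹
Fraction remaining after one interval: r = e^(−kτ) = e^(−0.01729 × 76.7) = 0.2655
Before dose 4, 3 doses have been given (aged 1τ, 2τ, 3τ).
C_trough = C₀ × (r + r² + … + r^3) = C₀ × r(1−r^3)/(1−r)
        = 0.1973 × 0.2655 × (1 − 0.01872) / (1 − 0.2655) = 0.06998 mg/L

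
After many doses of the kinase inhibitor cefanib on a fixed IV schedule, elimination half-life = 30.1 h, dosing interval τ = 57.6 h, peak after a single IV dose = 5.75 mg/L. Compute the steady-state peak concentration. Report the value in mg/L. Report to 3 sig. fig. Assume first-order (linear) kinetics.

7.83 mg/L

k = ln2 / t½ = 0.693147 / 30.1 = 0.02303 h⁻¹
e^(−kτ) = e^(−0.02303 × 57.6) = 0.2654
Accumulation ratio R = 1 / (1 − e^(−kτ)) = 1 / (1 − 0.2654) = 1.361
Steady-state peak = C₀ × R = 5.75 × 1.361 = 7.826 mg/L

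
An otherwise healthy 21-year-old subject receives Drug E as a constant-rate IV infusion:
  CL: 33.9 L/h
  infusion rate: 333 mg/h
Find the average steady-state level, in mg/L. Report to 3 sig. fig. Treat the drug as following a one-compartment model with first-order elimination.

9.82 mg/L

At steady state Css = R₀ / CL = 333 / 33.90 = 9.823 mg/L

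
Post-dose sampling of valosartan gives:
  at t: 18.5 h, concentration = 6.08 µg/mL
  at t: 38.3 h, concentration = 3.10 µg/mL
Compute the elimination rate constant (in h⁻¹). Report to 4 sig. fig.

0.03402 h⁻¹

k = ln(C₁/C₂) / (t₂ − t₁) = ln(6.08/3.10) / (38.3 − 18.5)
  = 0.6736 / 19.80 = 0.03402 h⁻¹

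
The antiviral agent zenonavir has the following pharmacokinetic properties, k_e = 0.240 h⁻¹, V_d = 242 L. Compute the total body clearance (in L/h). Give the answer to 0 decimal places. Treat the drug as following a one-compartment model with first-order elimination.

CL = k × Vd = 0.240 × 242 = 58.08 L/h

58 L/h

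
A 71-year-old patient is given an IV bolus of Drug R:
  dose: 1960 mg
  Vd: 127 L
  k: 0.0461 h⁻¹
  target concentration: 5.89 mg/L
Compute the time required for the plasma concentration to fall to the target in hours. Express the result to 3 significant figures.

20.9 h

C₀ = Dose / Vd = 1960 / 127 = 15.43 mg/L
t = ln(C₀ / C) / k = ln(15.43 / 5.89) / 0.04610
  = ln(2.620) / 0.04610 = 0.9632 / 0.04610 = 20.89 h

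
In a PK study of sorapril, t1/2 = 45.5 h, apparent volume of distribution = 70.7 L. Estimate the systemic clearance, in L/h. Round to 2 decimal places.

k = ln2 / t½ = 0.693147 / 45.5 = 0.01523 h⁻¹
CL = k × Vd = 0.01523 × 70.7 = 1.077 L/h

1.08 L/h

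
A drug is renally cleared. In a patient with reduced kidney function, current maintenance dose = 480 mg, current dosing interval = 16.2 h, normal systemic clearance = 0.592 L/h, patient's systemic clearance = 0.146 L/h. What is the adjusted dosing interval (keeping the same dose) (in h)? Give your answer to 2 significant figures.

66 h

To keep the same average steady-state level, dosing rate must scale with clearance.
CL ratio = 0.146 / 0.592 = 0.2466
New interval (same dose) = 16.2 / 0.2466 = 65.69 h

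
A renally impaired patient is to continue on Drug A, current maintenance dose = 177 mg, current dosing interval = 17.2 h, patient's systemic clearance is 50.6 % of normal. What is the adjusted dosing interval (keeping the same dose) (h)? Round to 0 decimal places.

To keep the same average steady-state level, dosing rate must scale with clearance.
CL ratio = 50.6 / 100 = 0.5060
New interval (same dose) = 17.2 / 0.5060 = 33.99 h

34 h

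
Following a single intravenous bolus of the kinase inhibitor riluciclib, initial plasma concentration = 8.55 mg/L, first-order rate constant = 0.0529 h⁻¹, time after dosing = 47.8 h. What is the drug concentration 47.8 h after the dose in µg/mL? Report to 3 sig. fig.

C = C₀ · e^(−k·t) = 8.550 × e^(−0.05290 × 47.8)
  = 8.550 × 0.07977 = 0.6820 mg/L
(0.6820 mg/L = 0.6820 µg/mL)

0.682 µg/mL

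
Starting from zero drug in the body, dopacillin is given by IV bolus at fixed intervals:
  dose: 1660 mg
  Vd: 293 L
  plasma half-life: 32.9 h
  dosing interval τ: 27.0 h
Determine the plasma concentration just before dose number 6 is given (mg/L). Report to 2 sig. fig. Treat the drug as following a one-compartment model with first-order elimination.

C₀ per dose = Dose / Vd = 1660 / 293 = 5.666 mg/L
k = ln2 / t½ = 0.693147 / 32.9 = 0.02107 h⁻¹
Fraction remaining after one interval: r = e^(−kτ) = e^(−0.02107 × 27.0) = 0.5662
Before dose 6, 5 doses have been given (aged 1τ, 2τ, 3τ, 4τ, 5τ).
C_trough = C₀ × (r + r² + … + r^5) = C₀ × r(1−r^5)/(1−r)
        = 5.666 × 0.5662 × (1 − 0.05819) / (1 − 0.5662) = 6.965 mg/L

7.0 mg/L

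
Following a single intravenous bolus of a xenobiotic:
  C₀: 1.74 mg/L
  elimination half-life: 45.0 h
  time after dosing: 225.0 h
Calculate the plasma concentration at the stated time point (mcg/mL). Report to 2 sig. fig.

k = ln2 / t½ = 0.693147 / 45.0 = 0.01540 h⁻¹
t / t½ = 225.0 / 45.0 = 5 half-lives
C = C₀ × (1/2)^5 = 1.740 × 0.03125 = 0.05438 mg/L
(0.05438 mg/L = 0.05438 mcg/mL)

0.054 mcg/mL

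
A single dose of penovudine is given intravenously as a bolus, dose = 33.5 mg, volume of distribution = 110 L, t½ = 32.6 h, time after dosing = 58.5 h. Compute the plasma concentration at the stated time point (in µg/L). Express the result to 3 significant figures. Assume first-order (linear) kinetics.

C₀ = Dose / Vd = 33.50 / 110 = 0.3045 mg/L
k = ln2 / t½ = 0.693147 / 32.6 = 0.02126 h⁻¹
C = C₀ · e^(−k·t) = 0.3045 × e^(−0.02126 × 58.5)
  = 0.3045 × 0.2883 = 0.08779 mg/L
Convert: 0.08779 mg/L × 1000 = 87.79 µg/L

87.8 µg/L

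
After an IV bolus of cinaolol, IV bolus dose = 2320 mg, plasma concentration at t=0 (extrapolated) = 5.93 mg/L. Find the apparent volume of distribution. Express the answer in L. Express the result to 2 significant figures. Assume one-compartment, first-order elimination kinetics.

Vd = Dose / C₀ = 2320 / 5.93 = 391.2 L

390 L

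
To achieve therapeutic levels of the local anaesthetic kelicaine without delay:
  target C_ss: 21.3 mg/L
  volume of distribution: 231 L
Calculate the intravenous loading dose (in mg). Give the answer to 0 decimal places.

LD = Css × Vd = 21.3 × 231 = 4920 mg

4920 mg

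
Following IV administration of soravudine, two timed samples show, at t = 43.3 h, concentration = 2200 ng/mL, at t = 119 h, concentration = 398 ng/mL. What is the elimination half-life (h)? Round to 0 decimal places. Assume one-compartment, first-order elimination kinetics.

31 h

k = ln(C₁/C₂) / (t₂ − t₁) = ln(2200/398) / (119 − 43.3)
  = 1.710 / 75.70 = 0.02259 h⁻¹
t½ = ln2 / k = 0.693147 / 0.02259 = 30.68 h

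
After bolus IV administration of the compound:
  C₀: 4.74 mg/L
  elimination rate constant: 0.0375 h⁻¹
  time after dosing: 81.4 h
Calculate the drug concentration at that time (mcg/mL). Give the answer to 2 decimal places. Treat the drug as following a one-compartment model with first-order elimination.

C = C₀ · e^(−k·t) = 4.740 × e^(−0.03750 × 81.4)
  = 4.740 × 0.04724 = 0.2239 mg/L
(0.2239 mg/L = 0.2239 mcg/mL)

0.22 mcg/mL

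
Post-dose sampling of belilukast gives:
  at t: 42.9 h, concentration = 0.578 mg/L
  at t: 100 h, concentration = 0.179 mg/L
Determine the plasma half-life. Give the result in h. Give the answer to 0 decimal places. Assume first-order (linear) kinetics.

k = ln(C₁/C₂) / (t₂ − t₁) = ln(0.578/0.179) / (100 − 42.9)
  = 1.172 / 57.10 = 0.02053 h⁻¹
t½ = ln2 / k = 0.693147 / 0.02053 = 33.76 h

34 h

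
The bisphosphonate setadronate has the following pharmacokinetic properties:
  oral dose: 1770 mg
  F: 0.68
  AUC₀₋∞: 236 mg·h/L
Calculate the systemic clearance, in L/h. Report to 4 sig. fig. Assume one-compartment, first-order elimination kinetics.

CL = F·Dose / AUC = 0.68 × 1770 / 236 = 5.100 L/h

5.100 L/h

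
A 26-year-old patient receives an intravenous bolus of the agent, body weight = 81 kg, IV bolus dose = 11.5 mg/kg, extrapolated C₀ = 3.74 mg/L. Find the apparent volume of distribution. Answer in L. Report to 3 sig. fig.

249 L

Dose = 11.5 × 81 = 931.5 mg
Vd = Dose / C₀ = 931.5 / 3.74 = 249.1 L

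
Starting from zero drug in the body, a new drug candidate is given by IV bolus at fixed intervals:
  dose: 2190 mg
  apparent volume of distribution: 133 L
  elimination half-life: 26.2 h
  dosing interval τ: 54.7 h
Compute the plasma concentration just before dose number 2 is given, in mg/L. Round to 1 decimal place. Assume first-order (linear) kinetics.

3.9 mg/L

C₀ per dose = Dose / Vd = 2190 / 133 = 16.47 mg/L
k = ln2 / t½ = 0.693147 / 26.2 = 0.02646 h⁻¹
Fraction remaining after one interval: r = e^(−kτ) = e^(−0.02646 × 54.7) = 0.2352
Before dose 2, 1 dose has been given (aged 1τ).
C_trough = C₀ × r = 16.47 × 0.2352 = 3.874 mg/L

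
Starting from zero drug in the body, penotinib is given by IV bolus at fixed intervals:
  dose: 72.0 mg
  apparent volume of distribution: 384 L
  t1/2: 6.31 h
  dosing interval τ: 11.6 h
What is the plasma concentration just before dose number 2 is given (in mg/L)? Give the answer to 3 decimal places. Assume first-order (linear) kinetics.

C₀ per dose = Dose / Vd = 72.0 / 384 = 0.1875 mg/L
k = ln2 / t½ = 0.693147 / 6.31 = 0.1098 h⁻¹
Fraction remaining after one interval: r = e^(−kτ) = e^(−0.1098 × 11.6) = 0.2798
Before dose 2, 1 dose has been given (aged 1τ).
C_trough = C₀ × r = 0.1875 × 0.2798 = 0.05246 mg/L

0.052 mg/L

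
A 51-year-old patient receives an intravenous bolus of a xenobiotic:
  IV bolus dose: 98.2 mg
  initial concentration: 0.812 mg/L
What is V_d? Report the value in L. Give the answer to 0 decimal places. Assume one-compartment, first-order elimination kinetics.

Vd = Dose / C₀ = 98.20 / 0.812 = 120.9 L

121 L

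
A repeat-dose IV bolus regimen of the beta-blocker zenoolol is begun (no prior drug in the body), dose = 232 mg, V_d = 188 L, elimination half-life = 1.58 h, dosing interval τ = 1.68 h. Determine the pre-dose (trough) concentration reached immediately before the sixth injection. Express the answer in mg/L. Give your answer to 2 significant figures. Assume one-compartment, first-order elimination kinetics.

1.1 mg/L

C₀ per dose = Dose / Vd = 232 / 188 = 1.234 mg/L
k = ln2 / t½ = 0.693147 / 1.58 = 0.4387 h⁻¹
Fraction remaining after one interval: r = e^(−kτ) = e^(−0.4387 × 1.68) = 0.4785
Before dose 6, 5 doses have been given (aged 1τ, 2τ, 3τ, 4τ, 5τ).
C_trough = C₀ × (r + r² + … + r^5) = C₀ × r(1−r^5)/(1−r)
        = 1.234 × 0.4785 × (1 − 0.02508) / (1 − 0.4785) = 1.104 mg/L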